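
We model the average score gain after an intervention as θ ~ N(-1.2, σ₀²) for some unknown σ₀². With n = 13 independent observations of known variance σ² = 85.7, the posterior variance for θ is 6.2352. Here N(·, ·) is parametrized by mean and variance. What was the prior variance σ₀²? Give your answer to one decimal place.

Posterior precision equals prior precision plus data precision: 1/σ_n² = 1/σ₀² + n/σ².
So 1/σ₀² = 1/6.2352 − 13/85.7 = 0.160380 − 0.151692 = 0.008688.
Hence σ₀² = 1/0.008688 ≈ 115.1.

σ₀² = 115.1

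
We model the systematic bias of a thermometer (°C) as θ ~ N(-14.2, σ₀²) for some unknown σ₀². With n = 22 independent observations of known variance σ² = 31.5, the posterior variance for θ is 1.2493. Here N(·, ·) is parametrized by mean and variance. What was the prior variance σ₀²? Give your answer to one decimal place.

For the Normal–Normal model with known σ², precisions add: τ_n = τ₀ + n/σ².
So 1/σ₀² = 1/1.2493 − 22/31.5 = 0.800448 − 0.698413 = 0.102035.
Hence σ₀² = 1/0.102035 ≈ 9.8.

σ₀² = 9.8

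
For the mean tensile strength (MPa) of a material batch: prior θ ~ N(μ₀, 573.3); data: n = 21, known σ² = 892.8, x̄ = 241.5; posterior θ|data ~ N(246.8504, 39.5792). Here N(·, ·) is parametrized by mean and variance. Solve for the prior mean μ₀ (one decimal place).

μ₀ = 319.0

With known observation variance, the Normal–Normal posterior has precision τ_n = τ₀ + n/σ² and mean μ_n = (τ₀μ₀ + (n/σ²)x̄)/τ_n.
Here τ₀ = 1/573.3 = 0.001744 and τ_data = 21/892.8 = 0.023522, so τ_n = 0.025266.
Rearranging for μ₀: μ₀ = (μ_n·τ_n − τ_data·x̄)/τ₀ = (246.8504·0.025266 − 0.023522·241.5) / 0.001744 = 0.556359/0.001744 ≈ 319.0.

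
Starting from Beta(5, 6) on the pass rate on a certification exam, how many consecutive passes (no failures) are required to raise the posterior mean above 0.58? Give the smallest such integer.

After k passes and 0 failures the posterior is Beta(5+k, 6), with mean (5+k)/(5+6+k).
Set (5+k)/(11+k) > 0.58 and solve: k > (0.58·11 − 5)/(1 − 0.58) = 3.286.
The smallest integer exceeding 3.286 is 4.

k = 4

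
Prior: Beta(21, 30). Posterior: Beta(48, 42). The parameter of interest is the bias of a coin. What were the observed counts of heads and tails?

27 heads and 12 tails

A Beta(α, β) prior with s successes and f failures in binomial data gives a Beta(α+s, β+f) posterior.
So s = 48 − 21 = 27 and f = 42 − 30 = 12.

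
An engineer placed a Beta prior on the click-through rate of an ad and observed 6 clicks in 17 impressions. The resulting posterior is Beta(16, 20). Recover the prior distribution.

Under Beta–binomial conjugacy the posterior parameters are (α+s, β+f).
Subtract the data counts: 16−6=10, 20−11=9.

Beta(10, 9)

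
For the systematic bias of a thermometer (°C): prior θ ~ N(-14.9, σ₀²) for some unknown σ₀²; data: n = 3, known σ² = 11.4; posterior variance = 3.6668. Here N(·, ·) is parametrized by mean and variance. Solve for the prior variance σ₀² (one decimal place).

σ₀² = 104.6

Posterior precision equals prior precision plus data precision: 1/σ_n² = 1/σ₀² + n/σ².
So 1/σ₀² = 1/3.6668 − 3/11.4 = 0.272717 − 0.263158 = 0.009559.
Hence σ₀² = 1/0.009559 ≈ 104.6.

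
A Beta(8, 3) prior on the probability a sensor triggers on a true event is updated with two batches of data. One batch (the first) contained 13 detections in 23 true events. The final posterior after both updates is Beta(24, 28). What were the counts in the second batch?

Sequential conjugate updates are equivalent to a single update on the pooled data, so total successes = posterior α − prior α and total failures = posterior β − prior β.
Total across both batches: 24−8=16 detections, 28−3=25 misses.
Subtract the first batch: 16−13=3 detections and 25−10=15 misses.

3 detections and 15 misses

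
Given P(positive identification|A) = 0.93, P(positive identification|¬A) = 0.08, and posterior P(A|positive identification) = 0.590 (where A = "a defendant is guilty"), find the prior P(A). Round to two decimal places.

P(A) = 0.11

Bayes' rule in odds form gives O(A|E) = O(A)·[P(E|A)/P(E|¬A)], hence O(A) = O(A|E)/LR.
Posterior odds = 0.590/(1−0.590) = 1.4390. LR = 0.93/0.08 = 11.6250.
Prior odds = 1.4390/11.6250 = 0.1238, so P(A) = 0.1238/(1+0.1238) ≈ 0.11.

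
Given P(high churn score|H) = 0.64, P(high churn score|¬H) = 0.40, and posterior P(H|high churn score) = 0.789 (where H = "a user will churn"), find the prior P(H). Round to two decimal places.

Bayes' rule in odds form gives O(H|E) = O(H)·[P(E|H)/P(E|¬H)], hence O(H) = O(H|E)/LR.
Posterior odds = 0.789/(1−0.789) = 3.7393. LR = 0.64/0.40 = 1.6000.
Prior odds = 3.7393/1.6000 = 2.3371, so P(H) = 2.3371/(1+2.3371) ≈ 0.70.

P(H) = 0.70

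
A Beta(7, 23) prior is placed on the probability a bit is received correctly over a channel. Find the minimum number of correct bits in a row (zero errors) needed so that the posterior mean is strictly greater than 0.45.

After k correct bits and 0 errors the posterior is Beta(7+k, 23), with mean (7+k)/(7+23+k).
Set (7+k)/(30+k) > 0.45 and solve: k > (0.45·30 − 7)/(1 − 0.45) = 11.818.
The smallest integer exceeding 11.818 is 12, and checking k=12: (19)/(42) = 0.4524 > 0.45.

k = 12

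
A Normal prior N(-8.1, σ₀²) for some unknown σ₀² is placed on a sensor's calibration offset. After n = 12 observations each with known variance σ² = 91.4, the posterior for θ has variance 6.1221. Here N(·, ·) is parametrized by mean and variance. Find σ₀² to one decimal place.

For the Normal–Normal model with known σ², precisions add: τ_n = τ₀ + n/σ².
So 1/σ₀² = 1/6.1221 − 12/91.4 = 0.163343 − 0.131291 = 0.032052.
Hence σ₀² = 1/0.032052 ≈ 31.2.

σ₀² = 31.2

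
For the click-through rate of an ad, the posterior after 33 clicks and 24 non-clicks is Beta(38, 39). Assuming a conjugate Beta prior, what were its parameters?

Beta is conjugate to the binomial likelihood: posterior = Beta(a+s, b+f).
Subtract the data counts: 38−33=5, 39−24=15.

Beta(5, 15)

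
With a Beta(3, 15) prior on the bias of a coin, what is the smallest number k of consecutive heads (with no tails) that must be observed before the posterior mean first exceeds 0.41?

After k heads and 0 tails the posterior is Beta(3+k, 15), with mean (3+k)/(3+15+k).
Set (3+k)/(18+k) > 0.41 and solve: k > (0.41·18 − 3)/(1 − 0.41) = 7.424.
The smallest integer exceeding 7.424 is 8, and checking k=8: (11)/(26) = 0.4231 > 0.41.

k = 8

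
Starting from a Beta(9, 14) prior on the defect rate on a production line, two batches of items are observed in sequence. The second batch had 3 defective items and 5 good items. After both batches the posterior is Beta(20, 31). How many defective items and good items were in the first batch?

Sequential conjugate updates are equivalent to a single update on the pooled data, so total successes = posterior α − prior α and total failures = posterior β − prior β.
Total across both batches: 20−9=11 defective items, 31−14=17 good items.
Subtract the second batch: 11−3=8 defective items and 17−5=12 good items.

8 defective items and 12 good items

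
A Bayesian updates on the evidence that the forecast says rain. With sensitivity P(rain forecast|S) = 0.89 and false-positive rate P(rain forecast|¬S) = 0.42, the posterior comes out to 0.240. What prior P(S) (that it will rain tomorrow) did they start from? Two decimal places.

In odds form, posterior odds = prior odds × likelihood ratio, so prior odds = posterior odds ÷ LR.
Posterior odds = 0.240/(1−0.240) = 0.3158. LR = 0.89/0.42 = 2.1190.
Prior odds = 0.3158/2.1190 = 0.1490, so P(S) = 0.1490/(1+0.1490) ≈ 0.13.

P(S) = 0.13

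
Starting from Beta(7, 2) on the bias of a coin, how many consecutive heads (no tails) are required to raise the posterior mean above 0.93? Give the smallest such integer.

After k heads and 0 tails the posterior is Beta(7+k, 2), with mean (7+k)/(7+2+k).
Set (7+k)/(9+k) > 0.93 and solve: k > (0.93·9 − 7)/(1 − 0.93) = 19.571.
The smallest integer exceeding 19.571 is 20, and checking k=20: (27)/(29) = 0.9310 > 0.93.

k = 20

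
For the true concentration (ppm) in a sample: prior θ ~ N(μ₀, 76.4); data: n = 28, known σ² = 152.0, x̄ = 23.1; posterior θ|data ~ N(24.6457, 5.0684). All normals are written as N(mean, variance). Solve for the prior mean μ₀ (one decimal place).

The posterior mean is a precision-weighted average: μ_n = (τ₀μ₀ + τ_data·x̄)/(τ₀+τ_data), with τ₀=1/σ₀² and τ_data=n/σ².
Here τ₀ = 1/76.4 = 0.013089 and τ_data = 28/152.0 = 0.184211, so τ_n = 0.197300.
Rearranging for μ₀: μ₀ = (μ_n·τ_n − τ_data·x̄)/τ₀ = (24.6457·0.197300 − 0.184211·23.1) / 0.013089 = 0.607323/0.013089 ≈ 46.4.

μ₀ = 46.4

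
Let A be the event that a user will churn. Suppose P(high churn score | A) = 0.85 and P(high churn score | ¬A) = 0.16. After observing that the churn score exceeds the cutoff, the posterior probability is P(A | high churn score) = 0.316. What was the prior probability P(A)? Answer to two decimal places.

In odds form, posterior odds = prior odds × likelihood ratio, so prior odds = posterior odds ÷ LR.
Posterior odds = 0.316/(1−0.316) = 0.4620. LR = 0.85/0.16 = 5.3125.
Prior odds = 0.4620/5.3125 = 0.0870, so P(A) = 0.0870/(1+0.0870) ≈ 0.08.

P(A) = 0.08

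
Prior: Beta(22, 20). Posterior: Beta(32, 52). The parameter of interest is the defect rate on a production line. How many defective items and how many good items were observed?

A Beta(α, β) prior with s successes and f failures in binomial data gives a Beta(α+s, β+f) posterior.
So s = 32 − 22 = 10 and f = 52 − 20 = 32.

10 defective items and 32 good items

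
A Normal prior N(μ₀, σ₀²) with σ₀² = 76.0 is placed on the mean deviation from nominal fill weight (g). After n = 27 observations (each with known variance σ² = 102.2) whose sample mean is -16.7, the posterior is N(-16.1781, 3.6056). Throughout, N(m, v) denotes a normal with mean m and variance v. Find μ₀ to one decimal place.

μ₀ = -5.7

The posterior mean is a precision-weighted average: μ_n = (τ₀μ₀ + τ_data·x̄)/(τ₀+τ_data), with τ₀=1/σ₀² and τ_data=n/σ².
Here τ₀ = 1/76.0 = 0.013158 and τ_data = 27/102.2 = 0.264188, so τ_n = 0.277346.
Rearranging for μ₀: μ₀ = (μ_n·τ_n − τ_data·x̄)/τ₀ = (-16.1781·0.277346 − 0.264188·-16.7) / 0.013158 = -0.074992/0.013158 ≈ -5.7.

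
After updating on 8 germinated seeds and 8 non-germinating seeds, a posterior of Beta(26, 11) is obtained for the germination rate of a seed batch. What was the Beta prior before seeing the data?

Beta(18, 3)

Beta is conjugate to the binomial likelihood: posterior = Beta(a+s, b+f).
So a = 26 − 8 = 18 and b = 11 − 8 = 3.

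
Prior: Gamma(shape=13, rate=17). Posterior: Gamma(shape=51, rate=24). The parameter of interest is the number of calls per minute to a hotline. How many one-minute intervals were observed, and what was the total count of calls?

A Gamma(α, β) prior (rate parametrization) on a Poisson rate with n observations summing to S gives posterior Gamma(α+S, β+n).
Matching: Σxᵢ = 51 − 13 = 38 and n = 24 − 17 = 7.

n = 7 one-minute intervals with total 38 calls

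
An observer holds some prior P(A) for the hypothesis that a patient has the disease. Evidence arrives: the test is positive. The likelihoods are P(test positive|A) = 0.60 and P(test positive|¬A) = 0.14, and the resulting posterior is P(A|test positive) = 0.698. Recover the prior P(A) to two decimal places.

In odds form, posterior odds = prior odds × likelihood ratio, so prior odds = posterior odds ÷ LR.
Posterior odds = 0.698/(1−0.698) = 2.3113. LR = 0.60/0.14 = 4.2857.
Prior odds = 2.3113/4.2857 = 0.5393, so P(A) = 0.5393/(1+0.5393) ≈ 0.35.

P(A) = 0.35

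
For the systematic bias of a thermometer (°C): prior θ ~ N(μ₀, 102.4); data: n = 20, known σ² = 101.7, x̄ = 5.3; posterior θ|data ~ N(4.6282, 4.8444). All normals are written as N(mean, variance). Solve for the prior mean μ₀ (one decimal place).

The posterior mean is a precision-weighted average: μ_n = (τ₀μ₀ + τ_data·x̄)/(τ₀+τ_data), with τ₀=1/σ₀² and τ_data=n/σ².
Here τ₀ = 1/102.4 = 0.009766 and τ_data = 20/101.7 = 0.196657, so τ_n = 0.206423.
Rearranging for μ₀: μ₀ = (μ_n·τ_n − τ_data·x̄)/τ₀ = (4.6282·0.206423 − 0.196657·5.3) / 0.009766 = -0.086915/0.009766 ≈ -8.9.

μ₀ = -8.9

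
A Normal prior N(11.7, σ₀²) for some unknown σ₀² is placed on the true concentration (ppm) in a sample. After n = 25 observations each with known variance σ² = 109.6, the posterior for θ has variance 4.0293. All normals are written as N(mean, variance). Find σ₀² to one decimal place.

Posterior precision equals prior precision plus data precision: 1/σ_n² = 1/σ₀² + n/σ².
So 1/σ₀² = 1/4.0293 − 25/109.6 = 0.248182 − 0.228102 = 0.020080.
Hence σ₀² = 1/0.020080 ≈ 49.8.

σ₀² = 49.8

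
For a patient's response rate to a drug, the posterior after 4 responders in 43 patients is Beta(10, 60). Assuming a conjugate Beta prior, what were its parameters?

Beta(6, 21)

Beta is conjugate to the binomial likelihood: posterior = Beta(α+s, β+f).
Subtract the data counts: 10−4=6, 60−39=21.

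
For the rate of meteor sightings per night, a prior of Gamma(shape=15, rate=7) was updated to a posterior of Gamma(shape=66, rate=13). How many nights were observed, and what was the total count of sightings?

n = 6 nights with total 51 sightings

A Gamma(α, β) prior (rate parametrization) on a Poisson rate with n observations summing to S gives posterior Gamma(α+S, β+n).
Matching: Σxᵢ = 66 − 15 = 51 and n = 13 − 7 = 6.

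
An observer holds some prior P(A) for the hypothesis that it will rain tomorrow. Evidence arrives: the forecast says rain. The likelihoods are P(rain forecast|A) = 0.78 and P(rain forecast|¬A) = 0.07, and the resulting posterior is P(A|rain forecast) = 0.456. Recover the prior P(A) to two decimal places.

In odds form, posterior odds = prior odds × likelihood ratio, so prior odds = posterior odds ÷ LR.
Posterior odds = 0.456/(1−0.456) = 0.8382. LR = 0.78/0.07 = 11.1429.
Prior odds = 0.8382/11.1429 = 0.0752, so P(A) = 0.0752/(1+0.0752) ≈ 0.07.

P(A) = 0.07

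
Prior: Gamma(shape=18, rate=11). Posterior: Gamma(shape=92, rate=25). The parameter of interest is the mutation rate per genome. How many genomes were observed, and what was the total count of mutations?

A Gamma(α, β) prior (rate parametrization) on a Poisson rate with n observations summing to S gives posterior Gamma(α+S, β+n).
Matching: Σxᵢ = 92 − 18 = 74 and n = 25 − 11 = 14.

n = 14 genomes with total 74 mutations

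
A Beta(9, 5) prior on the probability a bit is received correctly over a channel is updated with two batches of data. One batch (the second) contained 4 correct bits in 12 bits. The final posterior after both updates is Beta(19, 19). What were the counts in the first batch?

6 correct bits and 6 errors

Sequential conjugate updates are equivalent to a single update on the pooled data, so total successes = posterior α − prior α and total failures = posterior β − prior β.
Total across both batches: 19−9=10 correct bits, 19−5=14 errors.
Subtract the second batch: 10−4=6 correct bits and 14−8=6 errors.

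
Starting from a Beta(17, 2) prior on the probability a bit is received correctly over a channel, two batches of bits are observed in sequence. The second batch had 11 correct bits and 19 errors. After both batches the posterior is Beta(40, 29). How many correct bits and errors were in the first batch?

12 correct bits and 8 errors

Because Beta–binomial updating is additive in the counts, the combined data contributed (α_post−α_prior, β_post−β_prior) successes and failures.
Total across both batches: 40−17=23 correct bits, 29−2=27 errors.
Subtract the second batch: 23−11=12 correct bits and 27−19=8 errors.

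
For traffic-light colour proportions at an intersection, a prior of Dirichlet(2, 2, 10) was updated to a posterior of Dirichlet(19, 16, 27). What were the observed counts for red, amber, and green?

counts (17, 14, 17)

For a Dirichlet(α) prior with multinomial counts c, the posterior is Dirichlet(α + c) componentwise.
Counts are posterior − prior componentwise: 19−2=17, 16−2=14, 27−10=17.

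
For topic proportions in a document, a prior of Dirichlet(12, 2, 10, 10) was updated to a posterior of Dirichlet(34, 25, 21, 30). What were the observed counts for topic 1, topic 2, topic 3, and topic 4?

For a Dirichlet(α) prior with multinomial counts c, the posterior is Dirichlet(α + c) componentwise.
Counts are posterior − prior componentwise: 34−12=22, 25−2=23, 21−10=11, 30−10=20.

counts (22, 23, 11, 20)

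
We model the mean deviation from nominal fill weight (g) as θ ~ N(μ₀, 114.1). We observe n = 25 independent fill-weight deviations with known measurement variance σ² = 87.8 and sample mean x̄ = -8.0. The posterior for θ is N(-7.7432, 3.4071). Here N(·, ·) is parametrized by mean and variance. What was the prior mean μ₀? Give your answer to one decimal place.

μ₀ = 0.6

With known observation variance, the Normal–Normal posterior has precision τ_n = τ₀ + n/σ² and mean μ_n = (τ₀μ₀ + (n/σ²)x̄)/τ_n.
Here τ₀ = 1/114.1 = 0.008764 and τ_data = 25/87.8 = 0.284738, so τ_n = 0.293502.
Rearranging for μ₀: μ₀ = (μ_n·τ_n − τ_data·x̄)/τ₀ = (-7.7432·0.293502 − 0.284738·-8.0) / 0.008764 = 0.005259/0.008764 ≈ 0.6.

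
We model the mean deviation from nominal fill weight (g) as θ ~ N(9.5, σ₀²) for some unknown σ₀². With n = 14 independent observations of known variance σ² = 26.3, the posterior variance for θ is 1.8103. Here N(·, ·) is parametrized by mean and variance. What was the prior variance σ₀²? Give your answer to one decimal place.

Posterior precision equals prior precision plus data precision: 1/σ_n² = 1/σ₀² + n/σ².
So 1/σ₀² = 1/1.8103 − 14/26.3 = 0.552395 − 0.532319 = 0.020076.
Hence σ₀² = 1/0.020076 ≈ 49.8.

σ₀² = 49.8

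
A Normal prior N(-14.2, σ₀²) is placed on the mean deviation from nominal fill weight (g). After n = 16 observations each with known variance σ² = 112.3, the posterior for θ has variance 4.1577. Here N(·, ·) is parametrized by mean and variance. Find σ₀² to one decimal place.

For the Normal–Normal model with known σ², precisions add: τ_n = τ₀ + n/σ².
So 1/σ₀² = 1/4.1577 − 16/112.3 = 0.240518 − 0.142476 = 0.098042.
Hence σ₀² = 1/0.098042 ≈ 10.2.

σ₀² = 10.2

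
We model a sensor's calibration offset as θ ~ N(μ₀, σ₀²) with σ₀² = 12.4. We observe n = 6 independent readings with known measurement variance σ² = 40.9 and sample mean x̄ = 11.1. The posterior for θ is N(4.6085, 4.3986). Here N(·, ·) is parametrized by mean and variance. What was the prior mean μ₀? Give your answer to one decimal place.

μ₀ = -7.2

The posterior mean is a precision-weighted average: μ_n = (τ₀μ₀ + τ_data·x̄)/(τ₀+τ_data), with τ₀=1/σ₀² and τ_data=n/σ².
Here τ₀ = 1/12.4 = 0.080645 and τ_data = 6/40.9 = 0.146699, so τ_n = 0.227344.
Rearranging for μ₀: μ₀ = (μ_n·τ_n − τ_data·x̄)/τ₀ = (4.6085·0.227344 − 0.146699·11.1) / 0.080645 = -0.580644/0.080645 ≈ -7.2.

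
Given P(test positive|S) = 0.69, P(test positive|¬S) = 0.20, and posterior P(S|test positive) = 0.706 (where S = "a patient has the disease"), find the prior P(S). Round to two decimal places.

P(S) = 0.41

In odds form, posterior odds = prior odds × likelihood ratio, so prior odds = posterior odds ÷ LR.
Posterior odds = 0.706/(1−0.706) = 2.4014. LR = 0.69/0.20 = 3.4500.
Prior odds = 2.4014/3.4500 = 0.6961, so P(S) = 0.6961/(1+0.6961) ≈ 0.41.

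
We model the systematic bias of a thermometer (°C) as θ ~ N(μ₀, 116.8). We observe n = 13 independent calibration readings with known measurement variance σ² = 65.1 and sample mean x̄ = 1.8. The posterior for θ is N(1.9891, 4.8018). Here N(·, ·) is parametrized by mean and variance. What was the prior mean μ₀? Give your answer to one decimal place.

The posterior mean is a precision-weighted average: μ_n = (τ₀μ₀ + τ_data·x̄)/(τ₀+τ_data), with τ₀=1/σ₀² and τ_data=n/σ².
Here τ₀ = 1/116.8 = 0.008562 and τ_data = 13/65.1 = 0.199693, so τ_n = 0.208255.
Rearranging for μ₀: μ₀ = (μ_n·τ_n − τ_data·x̄)/τ₀ = (1.9891·0.208255 − 0.199693·1.8) / 0.008562 = 0.054793/0.008562 ≈ 6.4.

μ₀ = 6.4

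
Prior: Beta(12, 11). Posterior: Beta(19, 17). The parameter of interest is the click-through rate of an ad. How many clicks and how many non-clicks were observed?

7 clicks and 6 non-clicks

Beta is conjugate to the binomial likelihood: posterior = Beta(a+s, b+f).
Match parameters: s=19−12=7, f=17−11=6.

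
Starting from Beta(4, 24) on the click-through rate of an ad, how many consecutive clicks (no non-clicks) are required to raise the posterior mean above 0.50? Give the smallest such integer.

k = 21

After k clicks and 0 non-clicks the posterior is Beta(4+k, 24), with mean (4+k)/(4+24+k).
Set (4+k)/(28+k) > 0.50 and solve: k > (0.50·28 − 4)/(1 − 0.50) = 20.000.
The smallest integer exceeding 20.000 is 21.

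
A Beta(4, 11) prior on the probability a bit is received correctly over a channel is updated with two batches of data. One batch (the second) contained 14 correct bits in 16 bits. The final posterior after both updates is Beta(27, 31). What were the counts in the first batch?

9 correct bits and 18 errors

Sequential conjugate updates are equivalent to a single update on the pooled data, so total successes = posterior α − prior α and total failures = posterior β − prior β.
Total across both batches: 27−4=23 correct bits, 31−11=20 errors.
Subtract the second batch: 23−14=9 correct bits and 20−2=18 errors.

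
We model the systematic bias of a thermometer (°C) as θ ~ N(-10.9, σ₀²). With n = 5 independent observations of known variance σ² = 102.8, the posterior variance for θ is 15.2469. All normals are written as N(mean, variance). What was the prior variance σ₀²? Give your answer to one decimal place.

σ₀² = 59.0

Posterior precision equals prior precision plus data precision: 1/σ_n² = 1/σ₀² + n/σ².
So 1/σ₀² = 1/15.2469 − 5/102.8 = 0.065587 − 0.048638 = 0.016949.
Hence σ₀² = 1/0.016949 ≈ 59.0.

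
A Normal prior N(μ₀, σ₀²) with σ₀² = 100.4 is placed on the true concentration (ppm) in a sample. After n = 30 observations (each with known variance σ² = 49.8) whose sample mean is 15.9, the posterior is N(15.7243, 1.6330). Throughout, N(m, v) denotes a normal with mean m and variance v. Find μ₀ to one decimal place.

μ₀ = 5.1

The posterior mean is a precision-weighted average: μ_n = (τ₀μ₀ + τ_data·x̄)/(τ₀+τ_data), with τ₀=1/σ₀² and τ_data=n/σ².
Here τ₀ = 1/100.4 = 0.009960 and τ_data = 30/49.8 = 0.602410, so τ_n = 0.612370.
Rearranging for μ₀: μ₀ = (μ_n·τ_n − τ_data·x̄)/τ₀ = (15.7243·0.612370 − 0.602410·15.9) / 0.009960 = 0.050771/0.009960 ≈ 5.1.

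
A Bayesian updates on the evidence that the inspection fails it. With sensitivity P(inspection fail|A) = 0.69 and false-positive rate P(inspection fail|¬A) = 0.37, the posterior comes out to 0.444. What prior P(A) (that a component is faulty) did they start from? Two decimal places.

Bayes' rule in odds form gives O(A|E) = O(A)·[P(E|A)/P(E|¬A)], hence O(A) = O(A|E)/LR.
Posterior odds = 0.444/(1−0.444) = 0.7986. LR = 0.69/0.37 = 1.8649.
Prior odds = 0.7986/1.8649 = 0.4282, so P(A) = 0.4282/(1+0.4282) ≈ 0.30.

P(A) = 0.30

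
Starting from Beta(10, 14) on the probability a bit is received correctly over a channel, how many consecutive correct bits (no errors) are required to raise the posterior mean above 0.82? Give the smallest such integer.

k = 54

After k correct bits and 0 errors the posterior is Beta(10+k, 14), with mean (10+k)/(10+14+k).
Set (10+k)/(24+k) > 0.82 and solve: k > (0.82·24 − 10)/(1 − 0.82) = 53.778.
The smallest integer exceeding 53.778 is 54.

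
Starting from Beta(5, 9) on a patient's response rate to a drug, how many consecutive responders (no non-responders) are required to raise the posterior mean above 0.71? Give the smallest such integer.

k = 18

After k responders and 0 non-responders the posterior is Beta(5+k, 9), with mean (5+k)/(5+9+k).
Set (5+k)/(14+k) > 0.71 and solve: k > (0.71·14 − 5)/(1 − 0.71) = 17.034.
The smallest integer exceeding 17.034 is 18.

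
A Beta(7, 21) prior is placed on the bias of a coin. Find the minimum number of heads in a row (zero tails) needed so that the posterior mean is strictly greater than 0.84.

k = 104

After k heads and 0 tails the posterior is Beta(7+k, 21), with mean (7+k)/(7+21+k).
Set (7+k)/(28+k) > 0.84 and solve: k > (0.84·28 − 7)/(1 − 0.84) = 103.250.
The smallest integer exceeding 103.250 is 104, and checking k=104: (111)/(132) = 0.8409 > 0.84.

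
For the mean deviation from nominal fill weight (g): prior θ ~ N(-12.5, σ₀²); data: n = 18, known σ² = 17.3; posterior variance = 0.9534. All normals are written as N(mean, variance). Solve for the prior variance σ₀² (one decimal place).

Posterior precision equals prior precision plus data precision: 1/σ_n² = 1/σ₀² + n/σ².
So 1/σ₀² = 1/0.9534 − 18/17.3 = 1.048878 − 1.040462 = 0.008416.
Hence σ₀² = 1/0.008416 ≈ 118.8.

σ₀² = 118.8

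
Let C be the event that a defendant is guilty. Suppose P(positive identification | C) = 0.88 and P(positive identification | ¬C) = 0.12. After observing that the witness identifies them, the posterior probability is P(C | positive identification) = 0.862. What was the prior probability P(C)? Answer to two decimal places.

P(C) = 0.46

Bayes' rule in odds form gives O(C|E) = O(C)·[P(E|C)/P(E|¬C)], hence O(C) = O(C|E)/LR.
Posterior odds = 0.862/(1−0.862) = 6.2464. LR = 0.88/0.12 = 7.3333.
Prior odds = 6.2464/7.3333 = 0.8518, so P(C) = 0.8518/(1+0.8518) ≈ 0.46.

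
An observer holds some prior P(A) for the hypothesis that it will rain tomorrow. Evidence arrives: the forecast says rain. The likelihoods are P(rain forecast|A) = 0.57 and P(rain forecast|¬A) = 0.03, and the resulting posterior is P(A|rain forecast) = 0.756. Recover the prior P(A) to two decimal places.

In odds form, posterior odds = prior odds × likelihood ratio, so prior odds = posterior odds ÷ LR.
Posterior odds = 0.756/(1−0.756) = 3.0984. LR = 0.57/0.03 = 19.0000.
Prior odds = 3.0984/19.0000 = 0.1631, so P(A) = 0.1631/(1+0.1631) ≈ 0.14.

P(A) = 0.14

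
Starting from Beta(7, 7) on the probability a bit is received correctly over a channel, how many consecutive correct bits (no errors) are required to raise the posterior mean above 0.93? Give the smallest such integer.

k = 87

After k correct bits and 0 errors the posterior is Beta(7+k, 7), with mean (7+k)/(7+7+k).
Set (7+k)/(14+k) > 0.93 and solve: k > (0.93·14 − 7)/(1 − 0.93) = 86.000.
The smallest integer exceeding 86.000 is 87.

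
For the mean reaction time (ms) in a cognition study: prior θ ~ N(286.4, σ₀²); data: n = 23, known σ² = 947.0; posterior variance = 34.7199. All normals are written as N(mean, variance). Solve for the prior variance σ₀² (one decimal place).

For the Normal–Normal model with known σ², precisions add: τ_n = τ₀ + n/σ².
So 1/σ₀² = 1/34.7199 − 23/947.0 = 0.028802 − 0.024287 = 0.004515.
Hence σ₀² = 1/0.004515 ≈ 221.5.

σ₀² = 221.5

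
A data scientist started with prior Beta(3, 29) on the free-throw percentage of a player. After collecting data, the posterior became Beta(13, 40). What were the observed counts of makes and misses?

10 makes and 11 misses

Beta is conjugate to the binomial likelihood: posterior = Beta(α+s, β+f).
So s = 13 − 3 = 10 and f = 40 − 29 = 11.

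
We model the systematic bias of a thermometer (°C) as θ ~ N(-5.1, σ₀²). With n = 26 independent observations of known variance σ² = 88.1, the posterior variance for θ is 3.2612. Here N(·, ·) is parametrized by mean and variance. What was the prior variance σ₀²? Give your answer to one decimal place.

σ₀² = 86.8

For the Normal–Normal model with known σ², precisions add: τ_n = τ₀ + n/σ².
So 1/σ₀² = 1/3.2612 − 26/88.1 = 0.306636 − 0.295119 = 0.011517.
Hence σ₀² = 1/0.011517 ≈ 86.8.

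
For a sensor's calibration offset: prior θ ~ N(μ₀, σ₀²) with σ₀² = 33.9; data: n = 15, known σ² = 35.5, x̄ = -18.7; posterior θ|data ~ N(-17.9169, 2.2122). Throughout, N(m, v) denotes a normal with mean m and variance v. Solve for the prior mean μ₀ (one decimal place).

The posterior mean is a precision-weighted average: μ_n = (τ₀μ₀ + τ_data·x̄)/(τ₀+τ_data), with τ₀=1/σ₀² and τ_data=n/σ².
Here τ₀ = 1/33.9 = 0.029499 and τ_data = 15/35.5 = 0.422535, so τ_n = 0.452034.
Rearranging for μ₀: μ₀ = (μ_n·τ_n − τ_data·x̄)/τ₀ = (-17.9169·0.452034 − 0.422535·-18.7) / 0.029499 = -0.197643/0.029499 ≈ -6.7.

μ₀ = -6.7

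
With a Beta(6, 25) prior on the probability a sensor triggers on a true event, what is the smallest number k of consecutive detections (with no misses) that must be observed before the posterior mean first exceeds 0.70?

k = 53

After k detections and 0 misses the posterior is Beta(6+k, 25), with mean (6+k)/(6+25+k).
Set (6+k)/(31+k) > 0.70 and solve: k > (0.70·31 − 6)/(1 − 0.70) = 52.333.
The smallest integer exceeding 52.333 is 53, and checking k=53: (59)/(84) = 0.7024 > 0.70.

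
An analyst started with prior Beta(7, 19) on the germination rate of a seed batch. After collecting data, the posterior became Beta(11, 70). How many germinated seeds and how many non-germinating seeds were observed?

4 germinated seeds and 51 non-germinating seeds

Under Beta–binomial conjugacy the posterior parameters are (α+s, β+f).
So s = 11 − 7 = 4 and f = 70 − 19 = 51.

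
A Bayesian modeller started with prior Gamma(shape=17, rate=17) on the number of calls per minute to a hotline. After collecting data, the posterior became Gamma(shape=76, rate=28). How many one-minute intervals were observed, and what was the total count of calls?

A Gamma(α, β) prior (rate parametrization) on a Poisson rate with n observations summing to S gives posterior Gamma(α+S, β+n).
Matching: Σxᵢ = 76 − 17 = 59 and n = 28 − 17 = 11.

n = 11 one-minute intervals with total 59 calls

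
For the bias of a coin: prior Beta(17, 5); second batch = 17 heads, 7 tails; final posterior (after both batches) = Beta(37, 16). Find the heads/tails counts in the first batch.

Sequential conjugate updates are equivalent to a single update on the pooled data, so total successes = posterior α − prior α and total failures = posterior β − prior β.
Total across both batches: 37−17=20 heads, 16−5=11 tails.
Subtract the second batch: 20−17=3 heads and 11−7=4 tails.

3 heads and 4 tails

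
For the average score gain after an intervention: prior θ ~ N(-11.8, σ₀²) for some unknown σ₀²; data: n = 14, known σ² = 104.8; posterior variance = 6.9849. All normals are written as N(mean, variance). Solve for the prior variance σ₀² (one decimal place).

σ₀² = 104.4

For the Normal–Normal model with known σ², precisions add: τ_n = τ₀ + n/σ².
So 1/σ₀² = 1/6.9849 − 14/104.8 = 0.143166 − 0.133588 = 0.009578.
Hence σ₀² = 1/0.009578 ≈ 104.4.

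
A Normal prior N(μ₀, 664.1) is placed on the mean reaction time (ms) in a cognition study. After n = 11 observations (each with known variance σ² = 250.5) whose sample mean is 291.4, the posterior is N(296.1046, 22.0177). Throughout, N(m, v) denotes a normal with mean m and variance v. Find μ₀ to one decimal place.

The posterior mean is a precision-weighted average: μ_n = (τ₀μ₀ + τ_data·x̄)/(τ₀+τ_data), with τ₀=1/σ₀² and τ_data=n/σ².
Here τ₀ = 1/664.1 = 0.001506 and τ_data = 11/250.5 = 0.043912, so τ_n = 0.045418.
Rearranging for μ₀: μ₀ = (μ_n·τ_n − τ_data·x̄)/τ₀ = (296.1046·0.045418 − 0.043912·291.4) / 0.001506 = 0.652522/0.001506 ≈ 433.3.

μ₀ = 433.3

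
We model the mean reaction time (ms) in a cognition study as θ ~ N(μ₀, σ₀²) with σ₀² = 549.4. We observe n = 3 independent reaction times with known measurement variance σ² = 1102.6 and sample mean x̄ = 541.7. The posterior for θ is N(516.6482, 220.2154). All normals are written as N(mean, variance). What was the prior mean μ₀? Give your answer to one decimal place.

With known observation variance, the Normal–Normal posterior has precision τ_n = τ₀ + n/σ² and mean μ_n = (τ₀μ₀ + (n/σ²)x̄)/τ_n.
Here τ₀ = 1/549.4 = 0.001820 and τ_data = 3/1102.6 = 0.002721, so τ_n = 0.004541.
Rearranging for μ₀: μ₀ = (μ_n·τ_n − τ_data·x̄)/τ₀ = (516.6482·0.004541 − 0.002721·541.7) / 0.001820 = 0.872134/0.001820 ≈ 479.2.

μ₀ = 479.2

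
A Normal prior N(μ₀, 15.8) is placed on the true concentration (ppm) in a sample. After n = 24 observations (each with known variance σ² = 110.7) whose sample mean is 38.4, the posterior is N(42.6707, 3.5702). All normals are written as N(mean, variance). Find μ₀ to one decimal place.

μ₀ = 57.3

The posterior mean is a precision-weighted average: μ_n = (τ₀μ₀ + τ_data·x̄)/(τ₀+τ_data), with τ₀=1/σ₀² and τ_data=n/σ².
Here τ₀ = 1/15.8 = 0.063291 and τ_data = 24/110.7 = 0.216802, so τ_n = 0.280093.
Rearranging for μ₀: μ₀ = (μ_n·τ_n − τ_data·x̄)/τ₀ = (42.6707·0.280093 − 0.216802·38.4) / 0.063291 = 3.626568/0.063291 ≈ 57.3.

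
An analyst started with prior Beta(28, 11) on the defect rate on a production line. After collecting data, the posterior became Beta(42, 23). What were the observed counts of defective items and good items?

A Beta(α, β) prior with s successes and f failures in binomial data gives a Beta(α+s, β+f) posterior.
Match parameters: s=42−28=14, f=23−11=12.

14 defective items and 12 good items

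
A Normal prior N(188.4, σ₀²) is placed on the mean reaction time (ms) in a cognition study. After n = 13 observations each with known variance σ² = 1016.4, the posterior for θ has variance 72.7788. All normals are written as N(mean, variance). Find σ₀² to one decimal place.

σ₀² = 1052.6

For the Normal–Normal model with known σ², precisions add: τ_n = τ₀ + n/σ².
So 1/σ₀² = 1/72.7788 − 13/1016.4 = 0.013740 − 0.012790 = 0.000950.
Hence σ₀² = 1/0.000950 ≈ 1052.6.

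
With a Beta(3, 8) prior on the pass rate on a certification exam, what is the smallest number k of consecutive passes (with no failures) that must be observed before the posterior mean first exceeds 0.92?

After k passes and 0 failures the posterior is Beta(3+k, 8), with mean (3+k)/(3+8+k).
Set (3+k)/(11+k) > 0.92 and solve: k > (0.92·11 − 3)/(1 − 0.92) = 89.000.
The smallest integer exceeding 89.000 is 90, and checking k=90: (93)/(101) = 0.9208 > 0.92.

k = 90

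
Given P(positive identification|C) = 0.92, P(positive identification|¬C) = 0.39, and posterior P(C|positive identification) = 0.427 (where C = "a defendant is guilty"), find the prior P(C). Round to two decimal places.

In odds form, posterior odds = prior odds × likelihood ratio, so prior odds = posterior odds ÷ LR.
Posterior odds = 0.427/(1−0.427) = 0.7452. LR = 0.92/0.39 = 2.3590.
Prior odds = 0.7452/2.3590 = 0.3159, so P(C) = 0.3159/(1+0.3159) ≈ 0.24.

P(C) = 0.24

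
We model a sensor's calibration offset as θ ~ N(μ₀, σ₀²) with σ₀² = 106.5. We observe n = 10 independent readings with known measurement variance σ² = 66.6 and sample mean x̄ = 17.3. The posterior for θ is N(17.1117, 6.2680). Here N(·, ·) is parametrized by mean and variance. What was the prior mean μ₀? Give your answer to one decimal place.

μ₀ = 14.1

With known observation variance, the Normal–Normal posterior has precision τ_n = τ₀ + n/σ² and mean μ_n = (τ₀μ₀ + (n/σ²)x̄)/τ_n.
Here τ₀ = 1/106.5 = 0.009390 and τ_data = 10/66.6 = 0.150150, so τ_n = 0.159540.
Rearranging for μ₀: μ₀ = (μ_n·τ_n − τ_data·x̄)/τ₀ = (17.1117·0.159540 − 0.150150·17.3) / 0.009390 = 0.132406/0.009390 ≈ 14.1.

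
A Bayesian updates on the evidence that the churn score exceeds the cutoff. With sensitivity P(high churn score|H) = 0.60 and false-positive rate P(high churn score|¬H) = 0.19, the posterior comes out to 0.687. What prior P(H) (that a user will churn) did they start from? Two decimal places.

P(H) = 0.41

Bayes' rule in odds form gives O(H|E) = O(H)·[P(E|H)/P(E|¬H)], hence O(H) = O(H|E)/LR.
Posterior odds = 0.687/(1−0.687) = 2.1949. LR = 0.60/0.19 = 3.1579.
Prior odds = 2.1949/3.1579 = 0.6951, so P(H) = 0.6951/(1+0.6951) ≈ 0.41.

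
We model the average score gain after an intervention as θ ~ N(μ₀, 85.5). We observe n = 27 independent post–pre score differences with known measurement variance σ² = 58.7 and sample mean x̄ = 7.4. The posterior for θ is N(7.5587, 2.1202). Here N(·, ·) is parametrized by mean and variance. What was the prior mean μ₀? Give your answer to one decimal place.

With known observation variance, the Normal–Normal posterior has precision τ_n = τ₀ + n/σ² and mean μ_n = (τ₀μ₀ + (n/σ²)x̄)/τ_n.
Here τ₀ = 1/85.5 = 0.011696 and τ_data = 27/58.7 = 0.459966, so τ_n = 0.471662.
Rearranging for μ₀: μ₀ = (μ_n·τ_n − τ_data·x̄)/τ₀ = (7.5587·0.471662 − 0.459966·7.4) / 0.011696 = 0.161403/0.011696 ≈ 13.8.

μ₀ = 13.8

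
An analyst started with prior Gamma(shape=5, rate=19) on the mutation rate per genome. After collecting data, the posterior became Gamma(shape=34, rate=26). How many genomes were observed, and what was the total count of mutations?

Gamma–Poisson conjugacy: posterior shape = α + Σxᵢ, posterior rate = β + n.
Matching: Σxᵢ = 34 − 5 = 29 and n = 26 − 19 = 7.

n = 7 genomes with total 29 mutations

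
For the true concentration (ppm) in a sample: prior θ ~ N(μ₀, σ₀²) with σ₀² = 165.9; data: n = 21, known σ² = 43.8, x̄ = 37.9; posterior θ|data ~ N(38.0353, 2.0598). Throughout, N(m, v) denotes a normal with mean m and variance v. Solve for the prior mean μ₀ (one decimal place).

μ₀ = 48.8

With known observation variance, the Normal–Normal posterior has precision τ_n = τ₀ + n/σ² and mean μ_n = (τ₀μ₀ + (n/σ²)x̄)/τ_n.
Here τ₀ = 1/165.9 = 0.006028 and τ_data = 21/43.8 = 0.479452, so τ_n = 0.485480.
Rearranging for μ₀: μ₀ = (μ_n·τ_n − τ_data·x̄)/τ₀ = (38.0353·0.485480 − 0.479452·37.9) / 0.006028 = 0.294147/0.006028 ≈ 48.8.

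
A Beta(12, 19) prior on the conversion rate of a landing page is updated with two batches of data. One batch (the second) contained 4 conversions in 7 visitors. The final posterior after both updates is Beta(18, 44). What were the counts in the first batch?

2 conversions and 22 bounces

Sequential conjugate updates are equivalent to a single update on the pooled data, so total successes = posterior α − prior α and total failures = posterior β − prior β.
Total across both batches: 18−12=6 conversions, 44−19=25 bounces.
Subtract the second batch: 6−4=2 conversions and 25−3=22 bounces.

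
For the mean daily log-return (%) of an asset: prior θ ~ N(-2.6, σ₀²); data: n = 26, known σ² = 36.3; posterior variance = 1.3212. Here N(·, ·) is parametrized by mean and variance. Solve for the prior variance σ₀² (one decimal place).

For the Normal–Normal model with known σ², precisions add: τ_n = τ₀ + n/σ².
So 1/σ₀² = 1/1.3212 − 26/36.3 = 0.756888 − 0.716253 = 0.040635.
Hence σ₀² = 1/0.040635 ≈ 24.6.

σ₀² = 24.6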